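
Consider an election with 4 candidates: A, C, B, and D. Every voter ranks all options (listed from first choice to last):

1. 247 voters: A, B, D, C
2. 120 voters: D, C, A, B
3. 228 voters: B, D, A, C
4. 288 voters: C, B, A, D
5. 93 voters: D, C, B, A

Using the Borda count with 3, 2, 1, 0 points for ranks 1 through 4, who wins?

B

A: 247·3 + 120·1 + 228·1 + 288·1 + 93·0 = 1377
C: 247·0 + 120·2 + 228·0 + 288·3 + 93·2 = 1290
B: 247·2 + 120·0 + 228·3 + 288·2 + 93·1 = 1847
D: 247·1 + 120·3 + 228·2 + 288·0 + 93·3 = 1342
B has the highest Borda score (1847).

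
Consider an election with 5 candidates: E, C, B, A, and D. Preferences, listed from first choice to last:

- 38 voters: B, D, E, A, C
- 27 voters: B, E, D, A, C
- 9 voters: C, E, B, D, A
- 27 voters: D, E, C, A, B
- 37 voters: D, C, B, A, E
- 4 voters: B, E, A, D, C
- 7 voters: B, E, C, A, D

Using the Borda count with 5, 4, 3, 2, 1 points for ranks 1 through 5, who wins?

E: 38·3 + 27·4 + 9·4 + 27·4 + 37·1 + 4·4 + 7·4 = 447
C: 38·1 + 27·1 + 9·5 + 27·3 + 37·4 + 4·1 + 7·3 = 364
B: 38·5 + 27·5 + 9·3 + 27·1 + 37·3 + 4·5 + 7·5 = 545
A: 38·2 + 27·2 + 9·1 + 27·2 + 37·2 + 4·3 + 7·2 = 293
D: 38·4 + 27·3 + 9·2 + 27·5 + 37·5 + 4·2 + 7·1 = 586
D has the highest Borda score (586).

D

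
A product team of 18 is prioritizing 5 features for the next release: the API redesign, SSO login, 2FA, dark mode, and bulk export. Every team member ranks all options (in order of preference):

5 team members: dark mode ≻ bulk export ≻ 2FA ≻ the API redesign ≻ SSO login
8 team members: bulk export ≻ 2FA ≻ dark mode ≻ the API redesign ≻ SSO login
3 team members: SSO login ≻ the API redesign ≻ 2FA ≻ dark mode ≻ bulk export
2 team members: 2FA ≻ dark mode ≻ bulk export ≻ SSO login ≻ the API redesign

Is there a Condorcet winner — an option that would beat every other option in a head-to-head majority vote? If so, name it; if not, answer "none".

none

Checking pairwise contests:
2FA beats the API redesign 15–3.
the API redesign beats SSO login 13–5.
bulk export beats 2FA 13–5.
2FA beats dark mode 13–5.
dark mode beats bulk export 10–8.
Every option loses at least one head-to-head, so there is no Condorcet winner.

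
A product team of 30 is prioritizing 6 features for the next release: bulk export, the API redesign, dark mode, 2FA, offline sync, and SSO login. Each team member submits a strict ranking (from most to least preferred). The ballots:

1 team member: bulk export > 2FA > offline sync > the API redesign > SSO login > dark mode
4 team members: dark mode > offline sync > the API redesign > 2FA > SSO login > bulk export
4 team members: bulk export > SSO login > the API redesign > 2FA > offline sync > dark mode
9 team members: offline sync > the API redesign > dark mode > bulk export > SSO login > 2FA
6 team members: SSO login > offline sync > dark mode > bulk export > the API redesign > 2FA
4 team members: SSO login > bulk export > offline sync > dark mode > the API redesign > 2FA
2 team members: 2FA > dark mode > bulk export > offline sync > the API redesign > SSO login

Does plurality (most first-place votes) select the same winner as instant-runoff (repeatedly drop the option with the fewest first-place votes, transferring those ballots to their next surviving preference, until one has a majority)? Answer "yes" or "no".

Plurality — first-place votes: bulk export 5, the API redesign 0, dark mode 4, 2FA 2, offline sync 9, SSO login 10. Winner: SSO login.
Instant-runoff — R1 bulk export 5, the API redesign 0, dark mode 4, 2FA 2, offline sync 9, SSO login 10 (the API redesign out); R2 bulk export 5, dark mode 4, 2FA 2, offline sync 9, SSO login 10 (2FA out); R3 bulk export 5, dark mode 6, offline sync 9, SSO login 10 (bulk export out); R4 dark mode 6, offline sync 10, SSO login 14 (dark mode out); R5 offline sync 16, SSO login 14 (offline sync winner). Winner: offline sync.
The two methods disagree.

no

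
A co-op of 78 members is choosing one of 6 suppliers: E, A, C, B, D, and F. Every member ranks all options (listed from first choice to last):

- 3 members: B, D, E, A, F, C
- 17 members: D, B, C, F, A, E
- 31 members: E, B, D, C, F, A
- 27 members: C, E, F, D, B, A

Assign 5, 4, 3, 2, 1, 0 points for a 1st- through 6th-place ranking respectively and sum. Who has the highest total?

E

E: 3·3 + 17·0 + 31·5 + 27·4 = 272
A: 3·2 + 17·1 + 31·0 + 27·0 = 23
C: 3·0 + 17·3 + 31·2 + 27·5 = 248
B: 3·5 + 17·4 + 31·4 + 27·1 = 234
D: 3·4 + 17·5 + 31·3 + 27·2 = 244
F: 3·1 + 17·2 + 31·1 + 27·3 = 149
E has the highest Borda score (272).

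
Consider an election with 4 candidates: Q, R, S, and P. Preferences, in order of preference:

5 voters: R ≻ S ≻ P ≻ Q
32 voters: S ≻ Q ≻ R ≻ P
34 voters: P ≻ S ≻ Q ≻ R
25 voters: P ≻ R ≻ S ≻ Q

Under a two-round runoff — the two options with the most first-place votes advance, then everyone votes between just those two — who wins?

P

Round 1 first-place votes: Q 0, R 5, S 32, P 59.
P and S advance.
Runoff: P is preferred to S by 59 voters; S by 37.
P wins the runoff.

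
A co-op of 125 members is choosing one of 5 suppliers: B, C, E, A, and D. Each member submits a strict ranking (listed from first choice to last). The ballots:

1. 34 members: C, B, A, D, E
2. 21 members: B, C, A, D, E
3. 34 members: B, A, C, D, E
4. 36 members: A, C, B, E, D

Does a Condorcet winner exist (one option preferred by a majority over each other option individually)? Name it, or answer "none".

Checking pairwise contests:
C beats B 70–55.
A beats C 70–55.
B beats E 125–0.
B beats A 89–36.
B beats D 125–0.
Every option loses at least one head-to-head, so there is no Condorcet winner.

none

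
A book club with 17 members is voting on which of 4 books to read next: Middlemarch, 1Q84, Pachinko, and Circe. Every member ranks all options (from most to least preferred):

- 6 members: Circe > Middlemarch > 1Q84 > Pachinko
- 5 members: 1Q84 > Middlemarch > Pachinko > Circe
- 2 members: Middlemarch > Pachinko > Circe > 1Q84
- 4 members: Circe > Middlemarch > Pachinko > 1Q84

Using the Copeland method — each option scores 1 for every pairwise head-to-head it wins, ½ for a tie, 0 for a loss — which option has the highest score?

Middlemarch: beats 1Q84 and Pachinko; loses to Circe → score 2.
1Q84: beats Pachinko; loses to Middlemarch and Circe → score 1.
Pachinko: loses to Middlemarch, 1Q84, and Circe → score 0.
Circe: beats Middlemarch, 1Q84, and Pachinko → score 3.
Circe has the best pairwise record.

Circe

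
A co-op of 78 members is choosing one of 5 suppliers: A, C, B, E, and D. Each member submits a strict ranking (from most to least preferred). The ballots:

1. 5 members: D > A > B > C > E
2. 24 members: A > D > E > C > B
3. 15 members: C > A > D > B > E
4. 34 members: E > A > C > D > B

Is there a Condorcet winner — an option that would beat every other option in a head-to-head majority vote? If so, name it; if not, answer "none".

A vs C: 63–15 for A.
A vs B: 78–0 for A.
A vs E: 44–34 for A.
A vs D: 73–5 for A.
A beats every other option head-to-head.

A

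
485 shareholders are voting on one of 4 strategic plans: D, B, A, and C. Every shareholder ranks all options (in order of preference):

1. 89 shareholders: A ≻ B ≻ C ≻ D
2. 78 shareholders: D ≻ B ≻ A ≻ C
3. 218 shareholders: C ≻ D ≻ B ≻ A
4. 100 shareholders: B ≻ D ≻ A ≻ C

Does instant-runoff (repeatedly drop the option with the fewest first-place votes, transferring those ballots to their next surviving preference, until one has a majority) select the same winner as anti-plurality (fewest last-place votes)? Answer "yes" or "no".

Instant-runoff — R1 D 78, B 100, A 89, C 218 (D out); R2 B 178, A 89, C 218 (A out); R3 B 267, C 218 (B winner). Winner: B.
Anti-plurality — last-place votes: D 89, B 0, A 218, C 178. Winner: B.
The two methods agree.

yes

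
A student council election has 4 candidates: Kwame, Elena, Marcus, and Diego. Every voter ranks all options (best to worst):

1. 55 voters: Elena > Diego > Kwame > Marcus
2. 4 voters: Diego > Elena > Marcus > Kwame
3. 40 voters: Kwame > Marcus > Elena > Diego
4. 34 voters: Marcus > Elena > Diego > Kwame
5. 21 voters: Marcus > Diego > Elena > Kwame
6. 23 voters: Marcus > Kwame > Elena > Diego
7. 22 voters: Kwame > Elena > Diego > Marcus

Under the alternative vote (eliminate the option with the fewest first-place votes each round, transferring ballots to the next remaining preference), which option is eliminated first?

Diego

Round 1: Kwame 62, Elena 55, Marcus 78, Diego 4. Eliminate Diego.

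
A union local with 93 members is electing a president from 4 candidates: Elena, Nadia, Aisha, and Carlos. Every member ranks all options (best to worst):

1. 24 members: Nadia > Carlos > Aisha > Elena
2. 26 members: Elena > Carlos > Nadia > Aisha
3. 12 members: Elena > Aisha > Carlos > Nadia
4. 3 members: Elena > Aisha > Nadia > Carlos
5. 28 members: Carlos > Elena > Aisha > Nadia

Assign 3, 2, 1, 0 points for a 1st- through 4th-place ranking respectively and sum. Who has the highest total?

Elena: 24·0 + 26·3 + 12·3 + 3·3 + 28·2 = 179
Nadia: 24·3 + 26·1 + 12·0 + 3·1 + 28·0 = 101
Aisha: 24·1 + 26·0 + 12·2 + 3·2 + 28·1 = 82
Carlos: 24·2 + 26·2 + 12·1 + 3·0 + 28·3 = 196
Carlos has the highest Borda score (196).

Carlos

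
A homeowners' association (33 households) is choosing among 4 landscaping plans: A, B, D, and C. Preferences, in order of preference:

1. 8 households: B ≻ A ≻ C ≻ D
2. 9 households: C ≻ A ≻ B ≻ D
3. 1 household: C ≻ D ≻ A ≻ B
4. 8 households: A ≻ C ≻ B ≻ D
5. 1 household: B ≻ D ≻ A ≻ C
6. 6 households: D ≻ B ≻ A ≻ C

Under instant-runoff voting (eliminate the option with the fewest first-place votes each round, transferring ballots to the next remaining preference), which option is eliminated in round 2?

Round 1: A 8, B 9, D 6, C 10. Eliminate D.
Round 2: A 8, B 15, C 10. Eliminate A.

A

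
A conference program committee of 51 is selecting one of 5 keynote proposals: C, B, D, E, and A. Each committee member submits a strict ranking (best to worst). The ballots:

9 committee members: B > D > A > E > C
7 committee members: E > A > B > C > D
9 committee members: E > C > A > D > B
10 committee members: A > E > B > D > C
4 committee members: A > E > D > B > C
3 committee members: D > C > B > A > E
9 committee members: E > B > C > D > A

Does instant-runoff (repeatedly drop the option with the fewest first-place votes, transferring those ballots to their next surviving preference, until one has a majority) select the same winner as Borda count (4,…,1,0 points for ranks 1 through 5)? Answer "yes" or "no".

no

Instant-runoff — R1 C 0, B 9, D 3, E 25, A 14 (C out); R2 B 9, D 3, E 25, A 14 (D out); R3 B 12, E 25, A 14 (B out); R4 E 25, A 26 (A winner). Winner: A.
Borda — scores: C 61, B 107, D 75, E 151, A 116. Winner: E.
The two methods disagree.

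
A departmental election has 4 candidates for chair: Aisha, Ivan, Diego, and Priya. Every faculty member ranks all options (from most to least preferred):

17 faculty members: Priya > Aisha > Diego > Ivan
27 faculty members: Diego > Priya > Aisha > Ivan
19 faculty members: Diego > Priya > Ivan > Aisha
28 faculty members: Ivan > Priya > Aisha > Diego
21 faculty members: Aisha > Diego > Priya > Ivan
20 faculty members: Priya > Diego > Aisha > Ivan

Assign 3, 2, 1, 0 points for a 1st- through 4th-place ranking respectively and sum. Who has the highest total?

Priya

Aisha: 17·2 + 27·1 + 19·0 + 28·1 + 21·3 + 20·1 = 172
Ivan: 17·0 + 27·0 + 19·1 + 28·3 + 21·0 + 20·0 = 103
Diego: 17·1 + 27·3 + 19·3 + 28·0 + 21·2 + 20·2 = 237
Priya: 17·3 + 27·2 + 19·2 + 28·2 + 21·1 + 20·3 = 280
Priya has the highest Borda score (280).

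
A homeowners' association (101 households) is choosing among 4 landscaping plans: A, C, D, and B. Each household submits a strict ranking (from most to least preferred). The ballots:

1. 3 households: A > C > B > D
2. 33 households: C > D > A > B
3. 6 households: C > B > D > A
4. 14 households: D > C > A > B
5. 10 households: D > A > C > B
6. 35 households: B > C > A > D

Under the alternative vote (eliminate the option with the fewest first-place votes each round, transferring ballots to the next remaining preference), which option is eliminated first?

A

Round 1: A 3, C 39, D 24, B 35. Eliminate A.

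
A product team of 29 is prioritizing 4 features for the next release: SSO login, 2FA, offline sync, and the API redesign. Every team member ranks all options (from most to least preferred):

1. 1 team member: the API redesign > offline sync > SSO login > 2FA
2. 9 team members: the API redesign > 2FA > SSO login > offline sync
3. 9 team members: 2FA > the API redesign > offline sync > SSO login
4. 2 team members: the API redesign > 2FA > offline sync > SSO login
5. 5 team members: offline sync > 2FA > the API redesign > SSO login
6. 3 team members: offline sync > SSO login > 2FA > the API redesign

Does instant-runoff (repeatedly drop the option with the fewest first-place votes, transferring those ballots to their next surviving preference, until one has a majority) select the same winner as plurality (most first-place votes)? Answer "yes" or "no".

no

Instant-runoff — R1 SSO login 0, 2FA 9, offline sync 8, the API redesign 12 (SSO login out); R2 2FA 9, offline sync 8, the API redesign 12 (offline sync out); R3 2FA 17, the API redesign 12 (2FA winner). Winner: 2FA.
Plurality — first-place votes: SSO login 0, 2FA 9, offline sync 8, the API redesign 12. Winner: the API redesign.
The two methods disagree.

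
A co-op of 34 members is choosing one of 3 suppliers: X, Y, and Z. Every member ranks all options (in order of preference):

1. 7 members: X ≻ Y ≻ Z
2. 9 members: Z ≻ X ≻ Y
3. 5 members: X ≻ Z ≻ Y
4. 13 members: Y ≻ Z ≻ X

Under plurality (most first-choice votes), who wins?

Y

First-place votes: X 12, Y 13, Z 9.
Y has the most first-place votes.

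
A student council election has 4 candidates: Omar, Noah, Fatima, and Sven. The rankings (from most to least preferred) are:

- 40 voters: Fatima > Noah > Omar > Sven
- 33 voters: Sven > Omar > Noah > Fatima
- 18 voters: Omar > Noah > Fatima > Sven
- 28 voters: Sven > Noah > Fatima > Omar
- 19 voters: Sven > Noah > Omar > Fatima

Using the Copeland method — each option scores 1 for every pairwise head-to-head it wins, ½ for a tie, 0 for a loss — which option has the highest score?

Omar: beats Fatima; loses to Noah and Sven → score 1.
Noah: beats Omar and Fatima; loses to Sven → score 2.
Fatima: loses to Omar, Noah, and Sven → score 0.
Sven: beats Omar, Noah, and Fatima → score 3.
Sven has the best pairwise record.

Sven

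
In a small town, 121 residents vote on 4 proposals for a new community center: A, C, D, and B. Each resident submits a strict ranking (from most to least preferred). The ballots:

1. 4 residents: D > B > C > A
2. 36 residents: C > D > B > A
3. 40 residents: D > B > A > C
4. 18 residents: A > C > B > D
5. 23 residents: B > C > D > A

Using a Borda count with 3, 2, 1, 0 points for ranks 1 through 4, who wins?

A: 4·0 + 36·0 + 40·1 + 18·3 + 23·0 = 94
C: 4·1 + 36·3 + 40·0 + 18·2 + 23·2 = 194
D: 4·3 + 36·2 + 40·3 + 18·0 + 23·1 = 227
B: 4·2 + 36·1 + 40·2 + 18·1 + 23·3 = 211
D has the highest Borda score (227).

D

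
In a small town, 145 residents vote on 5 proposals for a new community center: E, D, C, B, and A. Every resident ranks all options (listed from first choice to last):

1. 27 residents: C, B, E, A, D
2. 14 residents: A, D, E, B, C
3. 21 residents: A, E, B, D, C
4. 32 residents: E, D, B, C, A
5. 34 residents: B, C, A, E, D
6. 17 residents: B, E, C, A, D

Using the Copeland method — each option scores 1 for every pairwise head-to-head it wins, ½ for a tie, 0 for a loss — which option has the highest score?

E: beats D, C, and A; loses to B → score 3.
D: loses to E, C, B, and A → score 0.
C: beats D and A; loses to E and B → score 2.
B: beats E, D, C, and A → score 4.
A: beats D; loses to E, C, and B → score 1.
B has the best pairwise record.

B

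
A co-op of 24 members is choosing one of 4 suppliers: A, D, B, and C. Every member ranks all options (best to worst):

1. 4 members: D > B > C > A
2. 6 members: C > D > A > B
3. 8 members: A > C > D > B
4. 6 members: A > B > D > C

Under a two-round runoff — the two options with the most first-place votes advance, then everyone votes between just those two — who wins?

Round 1 first-place votes: A 14, D 4, B 0, C 6.
A and C advance.
Runoff: A is preferred to C by 14 voters; C by 10.
A wins the runoff.

A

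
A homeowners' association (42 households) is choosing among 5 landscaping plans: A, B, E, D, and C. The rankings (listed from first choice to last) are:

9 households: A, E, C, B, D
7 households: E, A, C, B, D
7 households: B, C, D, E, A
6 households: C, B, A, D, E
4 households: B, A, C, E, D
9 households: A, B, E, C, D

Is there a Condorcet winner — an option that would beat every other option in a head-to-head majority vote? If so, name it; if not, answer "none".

A

A vs B: 25–17 for A.
A vs E: 28–14 for A.
A vs D: 35–7 for A.
A vs C: 29–13 for A.
A beats every other option head-to-head.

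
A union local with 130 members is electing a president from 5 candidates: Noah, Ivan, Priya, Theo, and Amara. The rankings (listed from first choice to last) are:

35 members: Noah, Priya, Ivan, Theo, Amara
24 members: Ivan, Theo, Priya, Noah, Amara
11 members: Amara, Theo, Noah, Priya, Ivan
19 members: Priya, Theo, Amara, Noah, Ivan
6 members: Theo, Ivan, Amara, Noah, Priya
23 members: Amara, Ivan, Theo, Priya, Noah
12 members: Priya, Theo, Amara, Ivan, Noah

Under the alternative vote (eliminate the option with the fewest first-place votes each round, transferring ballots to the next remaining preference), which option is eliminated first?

Theo

Round 1: Noah 35, Ivan 24, Priya 31, Theo 6, Amara 34. Eliminate Theo.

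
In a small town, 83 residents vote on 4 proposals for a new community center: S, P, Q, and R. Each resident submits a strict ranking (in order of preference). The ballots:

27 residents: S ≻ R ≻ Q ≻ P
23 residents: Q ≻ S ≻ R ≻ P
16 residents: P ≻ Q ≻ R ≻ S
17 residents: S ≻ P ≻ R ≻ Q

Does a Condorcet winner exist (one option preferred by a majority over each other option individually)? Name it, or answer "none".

S

S vs P: 67–16 for S.
S vs Q: 44–39 for S.
S vs R: 67–16 for S.
S beats every other option head-to-head.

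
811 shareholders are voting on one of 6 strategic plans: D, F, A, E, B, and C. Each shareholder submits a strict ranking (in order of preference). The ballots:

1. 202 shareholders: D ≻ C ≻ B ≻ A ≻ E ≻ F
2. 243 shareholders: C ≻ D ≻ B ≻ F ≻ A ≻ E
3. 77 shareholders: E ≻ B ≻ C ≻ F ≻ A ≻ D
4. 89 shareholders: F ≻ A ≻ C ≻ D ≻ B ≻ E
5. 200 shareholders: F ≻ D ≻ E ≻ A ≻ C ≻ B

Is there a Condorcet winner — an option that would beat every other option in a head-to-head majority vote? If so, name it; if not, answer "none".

C

C vs D: 409–402 for C.
C vs F: 522–289 for C.
C vs A: 522–289 for C.
C vs E: 534–277 for C.
C vs B: 734–77 for C.
C beats every other option head-to-head.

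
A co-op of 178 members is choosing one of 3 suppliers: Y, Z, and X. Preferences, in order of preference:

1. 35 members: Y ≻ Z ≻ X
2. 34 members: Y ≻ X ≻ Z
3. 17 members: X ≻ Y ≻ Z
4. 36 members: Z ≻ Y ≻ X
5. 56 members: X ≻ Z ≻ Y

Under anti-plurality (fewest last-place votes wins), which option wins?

Last-place votes: Y 56, Z 51, X 71.
Z is ranked last by the fewest voters, so Z wins.

Z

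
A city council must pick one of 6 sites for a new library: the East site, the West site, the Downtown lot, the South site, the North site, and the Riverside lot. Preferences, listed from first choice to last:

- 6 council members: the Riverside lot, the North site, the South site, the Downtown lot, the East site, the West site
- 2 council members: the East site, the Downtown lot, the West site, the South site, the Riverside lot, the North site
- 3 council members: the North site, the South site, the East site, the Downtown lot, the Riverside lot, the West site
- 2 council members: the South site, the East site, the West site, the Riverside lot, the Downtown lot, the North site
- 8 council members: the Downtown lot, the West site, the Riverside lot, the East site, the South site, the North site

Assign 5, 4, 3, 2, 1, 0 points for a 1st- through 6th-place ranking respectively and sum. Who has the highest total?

the East site: 6·1 + 2·5 + 3·3 + 2·4 + 8·2 = 49
the West site: 6·0 + 2·3 + 3·0 + 2·3 + 8·4 = 44
the Downtown lot: 6·2 + 2·4 + 3·2 + 2·1 + 8·5 = 68
the South site: 6·3 + 2·2 + 3·4 + 2·5 + 8·1 = 52
the North site: 6·4 + 2·0 + 3·5 + 2·0 + 8·0 = 39
the Riverside lot: 6·5 + 2·1 + 3·1 + 2·2 + 8·3 = 63
the Downtown lot has the highest Borda score (68).

the Downtown lot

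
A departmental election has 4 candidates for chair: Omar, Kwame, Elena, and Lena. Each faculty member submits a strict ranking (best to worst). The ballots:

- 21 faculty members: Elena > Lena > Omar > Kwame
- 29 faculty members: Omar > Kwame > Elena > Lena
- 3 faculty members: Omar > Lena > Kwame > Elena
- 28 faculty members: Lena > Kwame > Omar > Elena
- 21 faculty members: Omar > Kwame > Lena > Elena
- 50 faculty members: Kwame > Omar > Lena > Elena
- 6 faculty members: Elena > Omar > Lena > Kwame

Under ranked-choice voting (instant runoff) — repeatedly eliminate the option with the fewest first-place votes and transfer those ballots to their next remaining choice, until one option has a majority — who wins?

Omar

Round 1: Omar 53, Kwame 50, Elena 27, Lena 28. Eliminate Elena.
Round 2: Omar 59, Kwame 50, Lena 49. Eliminate Lena.
Round 3: Omar 80, Kwame 78. Omar has a majority.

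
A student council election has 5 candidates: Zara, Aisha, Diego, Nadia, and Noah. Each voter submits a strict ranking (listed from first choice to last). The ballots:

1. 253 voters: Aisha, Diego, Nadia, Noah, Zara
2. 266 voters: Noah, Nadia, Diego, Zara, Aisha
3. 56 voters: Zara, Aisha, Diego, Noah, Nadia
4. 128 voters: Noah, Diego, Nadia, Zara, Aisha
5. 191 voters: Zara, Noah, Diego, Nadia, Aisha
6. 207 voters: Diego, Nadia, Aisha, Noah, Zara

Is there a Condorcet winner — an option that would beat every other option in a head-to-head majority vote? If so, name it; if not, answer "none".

Noah vs Zara: 854–247 for Noah.
Noah vs Aisha: 585–516 for Noah.
Noah vs Diego: 585–516 for Noah.
Noah vs Nadia: 641–460 for Noah.
Noah beats every other option head-to-head.

Noah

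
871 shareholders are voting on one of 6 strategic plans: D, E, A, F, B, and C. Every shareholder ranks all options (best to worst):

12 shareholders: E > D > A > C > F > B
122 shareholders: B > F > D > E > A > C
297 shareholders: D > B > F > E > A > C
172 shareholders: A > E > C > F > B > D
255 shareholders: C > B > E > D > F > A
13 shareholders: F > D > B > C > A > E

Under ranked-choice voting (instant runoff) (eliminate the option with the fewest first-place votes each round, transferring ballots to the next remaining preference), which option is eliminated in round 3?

Round 1: D 297, E 12, A 172, F 13, B 122, C 255. Eliminate E.
Round 2: D 309, A 172, F 13, B 122, C 255. Eliminate F.
Round 3: D 322, A 172, B 122, C 255. Eliminate B.

B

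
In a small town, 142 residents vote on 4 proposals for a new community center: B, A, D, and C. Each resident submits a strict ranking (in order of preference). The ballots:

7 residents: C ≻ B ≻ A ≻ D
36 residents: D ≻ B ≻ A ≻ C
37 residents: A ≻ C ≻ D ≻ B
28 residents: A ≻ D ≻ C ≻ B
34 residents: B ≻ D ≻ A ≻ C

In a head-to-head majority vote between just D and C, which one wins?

D

Voters preferring D to C: 98; preferring C to D: 44.
D wins the head-to-head.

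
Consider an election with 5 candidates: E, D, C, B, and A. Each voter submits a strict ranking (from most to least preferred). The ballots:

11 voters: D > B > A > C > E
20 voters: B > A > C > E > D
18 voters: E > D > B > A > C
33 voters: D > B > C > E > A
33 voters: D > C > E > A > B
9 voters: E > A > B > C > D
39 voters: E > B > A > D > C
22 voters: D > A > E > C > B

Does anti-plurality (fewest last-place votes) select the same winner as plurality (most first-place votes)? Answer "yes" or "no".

no

Anti-plurality — last-place votes: E 11, D 29, C 57, B 55, A 33. Winner: E.
Plurality — first-place votes: E 66, D 99, C 0, B 20, A 0. Winner: D.
The two methods disagree.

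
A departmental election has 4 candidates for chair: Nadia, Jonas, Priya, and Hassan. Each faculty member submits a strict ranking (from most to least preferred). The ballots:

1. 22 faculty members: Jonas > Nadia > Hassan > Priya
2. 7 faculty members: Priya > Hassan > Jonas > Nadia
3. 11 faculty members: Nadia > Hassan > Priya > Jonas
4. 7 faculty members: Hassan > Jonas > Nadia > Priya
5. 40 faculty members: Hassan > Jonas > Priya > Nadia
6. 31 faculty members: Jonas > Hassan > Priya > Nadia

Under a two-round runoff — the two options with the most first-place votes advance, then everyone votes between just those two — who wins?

Round 1 first-place votes: Nadia 11, Jonas 53, Priya 7, Hassan 47.
Jonas and Hassan advance.
Runoff: Jonas is preferred to Hassan by 53 voters; Hassan by 65.
Hassan wins the runoff.

Hassan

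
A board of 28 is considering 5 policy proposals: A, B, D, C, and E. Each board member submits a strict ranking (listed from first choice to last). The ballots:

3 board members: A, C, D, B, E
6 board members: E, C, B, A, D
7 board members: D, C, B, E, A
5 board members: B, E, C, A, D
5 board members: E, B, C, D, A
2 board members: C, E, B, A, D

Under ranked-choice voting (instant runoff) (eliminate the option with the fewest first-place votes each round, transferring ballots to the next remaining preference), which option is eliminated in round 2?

A

Round 1: A 3, B 5, D 7, C 2, E 11. Eliminate C.
Round 2: A 3, B 5, D 7, E 13. Eliminate A.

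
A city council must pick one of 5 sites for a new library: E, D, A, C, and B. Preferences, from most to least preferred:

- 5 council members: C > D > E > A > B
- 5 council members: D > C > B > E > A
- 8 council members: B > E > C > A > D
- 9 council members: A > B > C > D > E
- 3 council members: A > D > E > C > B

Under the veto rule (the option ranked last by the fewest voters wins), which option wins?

Last-place votes: E 9, D 8, A 5, C 0, B 8.
C is ranked last by the fewest voters, so C wins.

C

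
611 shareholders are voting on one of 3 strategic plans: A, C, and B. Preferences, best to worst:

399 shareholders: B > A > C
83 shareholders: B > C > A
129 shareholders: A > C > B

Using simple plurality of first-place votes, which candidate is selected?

First-place votes: A 129, C 0, B 482.
B has the most first-place votes.

B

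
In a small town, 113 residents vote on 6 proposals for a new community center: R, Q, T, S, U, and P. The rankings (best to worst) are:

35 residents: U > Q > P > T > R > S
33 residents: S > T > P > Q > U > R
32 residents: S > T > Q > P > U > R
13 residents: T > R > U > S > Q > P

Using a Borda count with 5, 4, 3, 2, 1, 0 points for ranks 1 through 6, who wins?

T

R: 35·1 + 33·0 + 32·0 + 13·4 = 87
Q: 35·4 + 33·2 + 32·3 + 13·1 = 315
T: 35·2 + 33·4 + 32·4 + 13·5 = 395
S: 35·0 + 33·5 + 32·5 + 13·2 = 351
U: 35·5 + 33·1 + 32·1 + 13·3 = 279
P: 35·3 + 33·3 + 32·2 + 13·0 = 268
T has the highest Borda score (395).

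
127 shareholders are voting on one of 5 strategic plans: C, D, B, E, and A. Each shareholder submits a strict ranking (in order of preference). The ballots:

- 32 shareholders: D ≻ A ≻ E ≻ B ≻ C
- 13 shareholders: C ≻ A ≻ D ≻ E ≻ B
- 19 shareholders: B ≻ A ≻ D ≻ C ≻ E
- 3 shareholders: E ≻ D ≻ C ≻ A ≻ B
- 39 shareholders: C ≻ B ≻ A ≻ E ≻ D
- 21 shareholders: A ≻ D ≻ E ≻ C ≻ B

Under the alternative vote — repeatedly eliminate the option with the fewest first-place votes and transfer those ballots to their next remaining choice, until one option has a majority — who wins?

Round 1: C 52, D 32, B 19, E 3, A 21. Eliminate E.
Round 2: C 52, D 35, B 19, A 21. Eliminate B.
Round 3: C 52, D 35, A 40. Eliminate D.
Round 4: C 55, A 72. A has a majority.

A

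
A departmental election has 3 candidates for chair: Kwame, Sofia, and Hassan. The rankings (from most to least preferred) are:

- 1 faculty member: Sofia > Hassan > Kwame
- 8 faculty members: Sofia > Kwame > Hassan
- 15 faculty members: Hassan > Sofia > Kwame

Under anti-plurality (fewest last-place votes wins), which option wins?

Last-place votes: Kwame 16, Sofia 0, Hassan 8.
Sofia is ranked last by the fewest voters, so Sofia wins.

Sofia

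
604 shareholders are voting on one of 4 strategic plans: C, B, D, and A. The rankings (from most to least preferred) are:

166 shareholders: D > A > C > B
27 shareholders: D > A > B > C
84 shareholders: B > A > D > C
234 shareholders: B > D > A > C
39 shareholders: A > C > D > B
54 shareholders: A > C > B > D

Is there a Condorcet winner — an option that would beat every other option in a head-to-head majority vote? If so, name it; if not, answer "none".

B

B vs C: 345–259 for B.
B vs D: 372–232 for B.
B vs A: 318–286 for B.
B beats every other option head-to-head.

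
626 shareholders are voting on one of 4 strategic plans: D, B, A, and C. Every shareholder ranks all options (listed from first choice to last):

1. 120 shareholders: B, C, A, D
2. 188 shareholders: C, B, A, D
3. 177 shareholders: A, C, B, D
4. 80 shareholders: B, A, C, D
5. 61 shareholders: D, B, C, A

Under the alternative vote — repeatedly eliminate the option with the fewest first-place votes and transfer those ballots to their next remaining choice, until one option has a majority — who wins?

Round 1: D 61, B 200, A 177, C 188. Eliminate D.
Round 2: B 261, A 177, C 188. Eliminate A.
Round 3: B 261, C 365. C has a majority.

C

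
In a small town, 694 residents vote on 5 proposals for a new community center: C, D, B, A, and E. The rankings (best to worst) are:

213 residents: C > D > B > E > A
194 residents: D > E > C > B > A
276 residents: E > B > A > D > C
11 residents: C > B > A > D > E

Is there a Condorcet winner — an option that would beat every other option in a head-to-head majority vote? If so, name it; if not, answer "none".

D vs C: 470–224 for D.
D vs B: 407–287 for D.
D vs A: 407–287 for D.
D vs E: 418–276 for D.
D beats every other option head-to-head.

D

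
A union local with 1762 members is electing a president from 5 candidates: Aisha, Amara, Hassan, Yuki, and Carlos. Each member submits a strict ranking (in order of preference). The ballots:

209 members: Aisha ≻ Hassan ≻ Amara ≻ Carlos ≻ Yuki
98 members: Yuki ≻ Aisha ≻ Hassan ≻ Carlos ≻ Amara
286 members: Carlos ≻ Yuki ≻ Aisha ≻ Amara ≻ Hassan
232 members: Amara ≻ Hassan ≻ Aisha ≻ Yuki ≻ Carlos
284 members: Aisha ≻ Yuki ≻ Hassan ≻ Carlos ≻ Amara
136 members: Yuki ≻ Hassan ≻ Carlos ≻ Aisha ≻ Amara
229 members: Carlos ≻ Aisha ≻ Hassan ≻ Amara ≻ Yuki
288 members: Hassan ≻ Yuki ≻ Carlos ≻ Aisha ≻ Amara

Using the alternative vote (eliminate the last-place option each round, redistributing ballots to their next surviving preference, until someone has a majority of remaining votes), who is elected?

Aisha

Round 1: Aisha 493, Amara 232, Hassan 288, Yuki 234, Carlos 515. Eliminate Amara.
Round 2: Aisha 493, Hassan 520, Yuki 234, Carlos 515. Eliminate Yuki.
Round 3: Aisha 591, Hassan 656, Carlos 515. Eliminate Carlos.
Round 4: Aisha 1106, Hassan 656. Aisha has a majority.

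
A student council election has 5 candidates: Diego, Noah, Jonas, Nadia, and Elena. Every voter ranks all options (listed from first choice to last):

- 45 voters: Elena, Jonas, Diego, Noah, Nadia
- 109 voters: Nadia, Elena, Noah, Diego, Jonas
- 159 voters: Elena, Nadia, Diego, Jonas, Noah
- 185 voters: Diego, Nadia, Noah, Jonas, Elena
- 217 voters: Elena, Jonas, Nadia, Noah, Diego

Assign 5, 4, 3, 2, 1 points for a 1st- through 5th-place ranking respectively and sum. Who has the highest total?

Elena

Diego: 45·3 + 109·2 + 159·3 + 185·5 + 217·1 = 1972
Noah: 45·2 + 109·3 + 159·1 + 185·3 + 217·2 = 1565
Jonas: 45·4 + 109·1 + 159·2 + 185·2 + 217·4 = 1845
Nadia: 45·1 + 109·5 + 159·4 + 185·4 + 217·3 = 2617
Elena: 45·5 + 109·4 + 159·5 + 185·1 + 217·5 = 2726
Elena has the highest Borda score (2726).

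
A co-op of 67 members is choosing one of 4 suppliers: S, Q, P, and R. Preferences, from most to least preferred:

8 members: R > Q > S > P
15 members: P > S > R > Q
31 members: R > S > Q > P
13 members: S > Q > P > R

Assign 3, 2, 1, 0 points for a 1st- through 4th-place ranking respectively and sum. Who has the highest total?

S

S: 8·1 + 15·2 + 31·2 + 13·3 = 139
Q: 8·2 + 15·0 + 31·1 + 13·2 = 73
P: 8·0 + 15·3 + 31·0 + 13·1 = 58
R: 8·3 + 15·1 + 31·3 + 13·0 = 132
S has the highest Borda score (139).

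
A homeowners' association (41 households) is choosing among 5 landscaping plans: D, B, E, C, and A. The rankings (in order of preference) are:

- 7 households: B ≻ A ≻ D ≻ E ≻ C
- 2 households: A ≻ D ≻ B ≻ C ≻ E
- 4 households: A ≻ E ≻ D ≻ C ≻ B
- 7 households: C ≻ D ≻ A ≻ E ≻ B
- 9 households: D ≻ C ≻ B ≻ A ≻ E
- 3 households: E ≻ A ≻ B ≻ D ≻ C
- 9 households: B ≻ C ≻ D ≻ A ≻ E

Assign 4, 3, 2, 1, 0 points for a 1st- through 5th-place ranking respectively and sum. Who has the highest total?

D

D: 7·2 + 2·3 + 4·2 + 7·3 + 9·4 + 3·1 + 9·2 = 106
B: 7·4 + 2·2 + 4·0 + 7·0 + 9·2 + 3·2 + 9·4 = 92
E: 7·1 + 2·0 + 4·3 + 7·1 + 9·0 + 3·4 + 9·0 = 38
C: 7·0 + 2·1 + 4·1 + 7·4 + 9·3 + 3·0 + 9·3 = 88
A: 7·3 + 2·4 + 4·4 + 7·2 + 9·1 + 3·3 + 9·1 = 86
D has the highest Borda score (106).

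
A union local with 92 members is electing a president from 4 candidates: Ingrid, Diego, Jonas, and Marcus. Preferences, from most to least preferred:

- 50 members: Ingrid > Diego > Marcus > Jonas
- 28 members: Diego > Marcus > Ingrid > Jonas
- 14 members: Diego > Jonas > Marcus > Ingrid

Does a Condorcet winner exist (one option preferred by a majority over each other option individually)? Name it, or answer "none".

Ingrid

Ingrid vs Diego: 50–42 for Ingrid.
Ingrid vs Jonas: 78–14 for Ingrid.
Ingrid vs Marcus: 50–42 for Ingrid.
Ingrid beats every other option head-to-head.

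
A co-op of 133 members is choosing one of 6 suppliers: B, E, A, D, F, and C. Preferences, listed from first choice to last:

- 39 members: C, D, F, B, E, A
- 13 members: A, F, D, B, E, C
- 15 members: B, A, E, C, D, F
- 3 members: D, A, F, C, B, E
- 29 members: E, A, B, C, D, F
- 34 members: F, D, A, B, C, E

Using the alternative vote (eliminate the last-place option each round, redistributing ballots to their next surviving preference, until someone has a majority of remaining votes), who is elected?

A

Round 1: B 15, E 29, A 13, D 3, F 34, C 39. Eliminate D.
Round 2: B 15, E 29, A 16, F 34, C 39. Eliminate B.
Round 3: E 29, A 31, F 34, C 39. Eliminate E.
Round 4: A 60, F 34, C 39. Eliminate F.
Round 5: A 94, C 39. A has a majority.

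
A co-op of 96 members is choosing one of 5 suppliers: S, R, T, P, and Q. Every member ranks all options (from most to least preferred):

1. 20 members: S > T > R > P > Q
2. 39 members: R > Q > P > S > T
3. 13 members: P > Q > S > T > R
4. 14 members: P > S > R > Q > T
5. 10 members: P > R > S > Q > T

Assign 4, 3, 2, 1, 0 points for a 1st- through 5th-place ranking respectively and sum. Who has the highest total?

S: 20·4 + 39·1 + 13·2 + 14·3 + 10·2 = 207
R: 20·2 + 39·4 + 13·0 + 14·2 + 10·3 = 254
T: 20·3 + 39·0 + 13·1 + 14·0 + 10·0 = 73
P: 20·1 + 39·2 + 13·4 + 14·4 + 10·4 = 246
Q: 20·0 + 39·3 + 13·3 + 14·1 + 10·1 = 180
R has the highest Borda score (254).

R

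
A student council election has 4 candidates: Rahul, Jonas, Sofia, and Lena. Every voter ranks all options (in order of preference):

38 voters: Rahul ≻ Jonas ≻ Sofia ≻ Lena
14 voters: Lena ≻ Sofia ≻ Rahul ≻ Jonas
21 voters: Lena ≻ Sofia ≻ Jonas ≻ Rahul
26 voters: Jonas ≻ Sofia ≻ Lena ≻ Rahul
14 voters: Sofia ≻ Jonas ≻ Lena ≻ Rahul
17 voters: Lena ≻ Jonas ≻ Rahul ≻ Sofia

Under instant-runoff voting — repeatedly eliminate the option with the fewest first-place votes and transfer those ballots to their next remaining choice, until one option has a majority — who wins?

Jonas

Round 1: Rahul 38, Jonas 26, Sofia 14, Lena 52. Eliminate Sofia.
Round 2: Rahul 38, Jonas 40, Lena 52. Eliminate Rahul.
Round 3: Jonas 78, Lena 52. Jonas has a majority.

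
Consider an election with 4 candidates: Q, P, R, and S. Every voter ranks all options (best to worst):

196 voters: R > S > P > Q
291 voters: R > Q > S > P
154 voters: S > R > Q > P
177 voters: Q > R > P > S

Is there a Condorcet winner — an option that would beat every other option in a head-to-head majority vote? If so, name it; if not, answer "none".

R

R vs Q: 641–177 for R.
R vs P: 818–0 for R.
R vs S: 664–154 for R.
R beats every other option head-to-head.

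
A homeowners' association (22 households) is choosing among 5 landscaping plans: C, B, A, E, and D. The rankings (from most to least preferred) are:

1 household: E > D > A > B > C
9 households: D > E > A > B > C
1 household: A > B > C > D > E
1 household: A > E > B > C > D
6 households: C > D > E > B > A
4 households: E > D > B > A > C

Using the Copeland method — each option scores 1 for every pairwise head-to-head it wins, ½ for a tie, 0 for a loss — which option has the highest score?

C: loses to B, A, E, and D → score 0.
B: beats C; loses to A, E, and D → score 1.
A: beats C and B; loses to E and D → score 2.
E: beats C, B, and A; loses to D → score 3.
D: beats C, B, A, and E → score 4.
D has the best pairwise record.

D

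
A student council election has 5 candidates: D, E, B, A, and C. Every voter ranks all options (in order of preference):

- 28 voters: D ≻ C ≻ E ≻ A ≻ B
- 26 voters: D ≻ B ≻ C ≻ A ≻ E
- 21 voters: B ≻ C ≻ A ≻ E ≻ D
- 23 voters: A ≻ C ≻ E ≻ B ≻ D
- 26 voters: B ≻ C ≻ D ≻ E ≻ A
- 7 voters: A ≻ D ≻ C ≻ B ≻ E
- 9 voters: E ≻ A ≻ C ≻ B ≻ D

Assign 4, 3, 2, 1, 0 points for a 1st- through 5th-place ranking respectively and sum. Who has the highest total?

D: 28·4 + 26·4 + 21·0 + 23·0 + 26·2 + 7·3 + 9·0 = 289
E: 28·2 + 26·0 + 21·1 + 23·2 + 26·1 + 7·0 + 9·4 = 185
B: 28·0 + 26·3 + 21·4 + 23·1 + 26·4 + 7·1 + 9·1 = 305
A: 28·1 + 26·1 + 21·2 + 23·4 + 26·0 + 7·4 + 9·3 = 243
C: 28·3 + 26·2 + 21·3 + 23·3 + 26·3 + 7·2 + 9·2 = 378
C has the highest Borda score (378).

C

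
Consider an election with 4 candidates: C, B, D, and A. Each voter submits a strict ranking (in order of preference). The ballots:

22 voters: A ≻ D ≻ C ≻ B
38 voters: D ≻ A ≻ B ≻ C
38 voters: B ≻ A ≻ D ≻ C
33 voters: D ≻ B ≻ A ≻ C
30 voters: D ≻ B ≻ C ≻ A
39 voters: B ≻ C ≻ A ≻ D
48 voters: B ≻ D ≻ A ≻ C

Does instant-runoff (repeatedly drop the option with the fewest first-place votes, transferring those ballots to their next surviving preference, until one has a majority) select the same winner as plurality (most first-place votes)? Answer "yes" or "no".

yes

Instant-runoff — R1 C 0, B 125, D 101, A 22 (B winner). Winner: B.
Plurality — first-place votes: C 0, B 125, D 101, A 22. Winner: B.
The two methods agree.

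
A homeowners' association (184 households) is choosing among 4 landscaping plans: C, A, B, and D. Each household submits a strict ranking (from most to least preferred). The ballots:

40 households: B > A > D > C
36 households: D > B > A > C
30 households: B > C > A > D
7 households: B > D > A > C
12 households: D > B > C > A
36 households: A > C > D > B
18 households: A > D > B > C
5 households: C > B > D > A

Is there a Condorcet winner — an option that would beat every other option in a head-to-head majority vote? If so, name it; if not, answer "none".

Checking pairwise contests:
A beats C 137–47.
B beats A 130–54.
D beats B 102–82.
A beats D 124–60.
Every option loses at least one head-to-head, so there is no Condorcet winner.

none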